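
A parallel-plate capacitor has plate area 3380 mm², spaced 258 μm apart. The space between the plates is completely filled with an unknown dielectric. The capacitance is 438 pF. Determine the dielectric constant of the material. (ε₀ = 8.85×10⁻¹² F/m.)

A = 3380 mm² = 3.38×10⁻³ m².
κ = Cd/(ε₀A) = 4.38×10⁻¹⁰ × 2.58×10⁻⁴ / (8.85×10⁻¹² × 3.38×10⁻³) = 3.78.

3.78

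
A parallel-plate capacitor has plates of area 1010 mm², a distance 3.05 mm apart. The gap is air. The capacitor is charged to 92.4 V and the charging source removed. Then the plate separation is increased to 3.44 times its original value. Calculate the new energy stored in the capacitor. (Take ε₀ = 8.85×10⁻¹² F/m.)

A = 1010 mm² = 1.01×10⁻³ m².
Initially C₁ = ε₀A/d = 8.85×10⁻¹² × 1.01×10⁻³ / 3.05×10⁻³ = 2.93×10⁻¹² F.
U₁ = 1.25×10⁻⁸ J.
Isolated ⇒ Q is held fixed. C₂ = 0.291 C₁ and U = Q²/(2C), so U₂/U₁ = C₁/C₂ = 3.44.
U₂ = 3.44 × 1.25×10⁻⁸ = 4.30×10⁻⁸ J.

43.0 nJ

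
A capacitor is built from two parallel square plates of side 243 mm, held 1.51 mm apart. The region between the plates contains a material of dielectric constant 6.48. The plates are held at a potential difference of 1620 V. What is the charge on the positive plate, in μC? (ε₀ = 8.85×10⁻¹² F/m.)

3.63 μC

A = (243 mm)² = 5.90×10⁻² m².
C = κε₀A/d = 6.48 × 8.85×10⁻¹² × 5.90×10⁻² / 1.51×10⁻³ = 2.24×10⁻⁹ F.
Q = CV = 2.24×10⁻⁹ × 1620 = 3.63×10⁻⁶ C.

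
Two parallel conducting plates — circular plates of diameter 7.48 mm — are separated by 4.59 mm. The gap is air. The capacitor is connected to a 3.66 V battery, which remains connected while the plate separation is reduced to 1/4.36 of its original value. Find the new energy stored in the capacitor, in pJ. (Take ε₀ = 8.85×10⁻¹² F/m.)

A = π(7.48/2 mm)² = 4.39×10⁻⁵ m².
Initially C₁ = ε₀A/d = 8.85×10⁻¹² × 4.39×10⁻⁵ / 4.59×10⁻³ = 8.47×10⁻¹⁴ F.
U₁ = 5.67×10⁻¹³ J.
Battery connected ⇒ V is held fixed. C₂ = 4.36 C₁ and U = ½CV², so U₂/U₁ = C₂/C₁ = 4.36.
U₂ = 4.36 × 5.67×10⁻¹³ = 2.47×10⁻¹² J.

U ≈ 2.47 pJ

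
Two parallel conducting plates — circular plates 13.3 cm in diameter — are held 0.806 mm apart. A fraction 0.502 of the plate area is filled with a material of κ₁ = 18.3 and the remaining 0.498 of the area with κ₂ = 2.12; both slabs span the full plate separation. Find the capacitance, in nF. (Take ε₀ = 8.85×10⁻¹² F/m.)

C ≈ 1.56 nF

A = π(13.3/2 cm)² = 1.39×10⁻² m².
Side-by-side slabs ⇒ two capacitors in parallel, each spanning the full gap.
C₁ = κ₁ε₀A₁/d = 18.3 × 8.85×10⁻¹² × 6.97×10⁻³ / 8.06×10⁻⁴ = 1.40×10⁻⁹ F.
C₂ = κ₂ε₀A₂/d = 2.12 × 8.85×10⁻¹² × 6.92×10⁻³ / 8.06×10⁻⁴ = 1.61×10⁻¹⁰ F.
C = C₁ + C₂ = 1.56×10⁻⁹ F.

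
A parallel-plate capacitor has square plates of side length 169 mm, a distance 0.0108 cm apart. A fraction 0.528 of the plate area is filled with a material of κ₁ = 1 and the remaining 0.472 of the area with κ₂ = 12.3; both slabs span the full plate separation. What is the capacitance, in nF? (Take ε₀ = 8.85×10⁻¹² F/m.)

C ≈ 14.8 nF

A = (169 mm)² = 2.86×10⁻² m².
Side-by-side slabs ⇒ two capacitors in parallel, each spanning the full gap.
C₁ = κ₁ε₀A₁/d = 1.00 × 8.85×10⁻¹² × 1.51×10⁻² / 1.08×10⁻⁴ = 1.24×10⁻⁹ F.
C₂ = κ₂ε₀A₂/d = 12.3 × 8.85×10⁻¹² × 1.35×10⁻² / 1.08×10⁻⁴ = 1.36×10⁻⁸ F.
C = C₁ + C₂ = 1.48×10⁻⁸ F.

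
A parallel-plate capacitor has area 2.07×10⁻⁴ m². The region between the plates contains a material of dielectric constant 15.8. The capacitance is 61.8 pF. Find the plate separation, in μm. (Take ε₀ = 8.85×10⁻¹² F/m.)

d = κε₀A/C = 15.8 × 8.85×10⁻¹² × 2.07×10⁻⁴ / 6.18×10⁻¹¹ = 4.68×10⁻⁴ m.

468 μm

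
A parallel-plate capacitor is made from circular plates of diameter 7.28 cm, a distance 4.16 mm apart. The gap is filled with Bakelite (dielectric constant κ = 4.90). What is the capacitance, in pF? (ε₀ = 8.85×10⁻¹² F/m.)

C ≈ 43.4 pF

A = π(7.28/2 cm)² = 4.16×10⁻³ m².
C = κε₀A/d = 4.90 × 8.85×10⁻¹² × 4.16×10⁻³ / 4.16×10⁻³ = 4.34×10⁻¹¹ F.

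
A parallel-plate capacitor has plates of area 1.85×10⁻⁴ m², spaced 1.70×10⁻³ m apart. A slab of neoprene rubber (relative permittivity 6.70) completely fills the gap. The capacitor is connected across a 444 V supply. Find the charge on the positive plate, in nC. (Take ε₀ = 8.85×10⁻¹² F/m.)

Q ≈ 2.86 nC

C = κε₀A/d = 6.70 × 8.85×10⁻¹² × 1.85×10⁻⁴ / 1.70×10⁻³ = 6.45×10⁻¹² F.
Q = CV = 6.45×10⁻¹² × 444 = 2.86×10⁻⁹ C.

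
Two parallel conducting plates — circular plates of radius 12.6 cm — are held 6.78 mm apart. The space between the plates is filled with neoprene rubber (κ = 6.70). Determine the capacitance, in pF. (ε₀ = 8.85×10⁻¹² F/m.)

C ≈ 436 pF

A = π(12.6 cm)² = 4.99×10⁻² m².
C = κε₀A/d = 6.70 × 8.85×10⁻¹² × 4.99×10⁻² / 6.78×10⁻³ = 4.36×10⁻¹⁰ F.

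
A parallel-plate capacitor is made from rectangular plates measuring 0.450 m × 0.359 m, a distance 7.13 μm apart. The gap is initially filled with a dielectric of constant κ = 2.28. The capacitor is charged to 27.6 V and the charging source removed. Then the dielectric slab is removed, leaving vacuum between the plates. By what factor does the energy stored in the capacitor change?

2.28

Isolated ⇒ Q is held fixed.
C₂ = 0.439 C₁ and U = Q²/(2C), so U₂/U₁ = C₁/C₂ = 2.28.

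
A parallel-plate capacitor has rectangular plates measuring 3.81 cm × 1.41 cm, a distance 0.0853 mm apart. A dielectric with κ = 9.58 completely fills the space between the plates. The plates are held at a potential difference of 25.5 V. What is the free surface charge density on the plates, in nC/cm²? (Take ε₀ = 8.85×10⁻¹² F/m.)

A = 3.81 × 1.41 cm² = 5.37×10⁻⁴ m².
C = κε₀A/d = 9.58 × 8.85×10⁻¹² × 5.37×10⁻⁴ / 8.53×10⁻⁵ = 5.34×10⁻¹⁰ F.
σ = Q/A = CV/A = 5.34×10⁻¹⁰ × 25.5 / 5.37×10⁻⁴ = 2.53×10⁻⁵ C/m².

σ ≈ 2.53 nC/cm²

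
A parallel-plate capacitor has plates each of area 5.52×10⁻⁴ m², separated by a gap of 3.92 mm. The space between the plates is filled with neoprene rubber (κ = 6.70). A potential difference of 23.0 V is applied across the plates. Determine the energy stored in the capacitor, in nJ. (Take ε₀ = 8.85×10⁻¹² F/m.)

U ≈ 2.21 nJ

C = κε₀A/d = 6.70 × 8.85×10⁻¹² × 5.52×10⁻⁴ / 3.92×10⁻³ = 8.35×10⁻¹² F.
U = ½CV² = ½ × 8.35×10⁻¹² × (23.0)² = 2.21×10⁻⁹ J.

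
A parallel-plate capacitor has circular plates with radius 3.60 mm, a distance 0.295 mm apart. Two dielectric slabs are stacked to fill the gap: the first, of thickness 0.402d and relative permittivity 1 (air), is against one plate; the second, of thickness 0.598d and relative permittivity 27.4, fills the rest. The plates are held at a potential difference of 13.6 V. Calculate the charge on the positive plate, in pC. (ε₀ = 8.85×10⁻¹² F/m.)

A = π(3.60 mm)² = 4.07×10⁻⁵ m².
Stacked slabs ⇒ two capacitors in series, each with the full plate area.
C₁ = κ₁ε₀A/d₁ = 1.00 × 8.85×10⁻¹² × 4.07×10⁻⁵ / 1.19×10⁻⁴ = 3.04×10⁻¹² F.
C₂ = κ₂ε₀A/d₂ = 27.4 × 8.85×10⁻¹² × 4.07×10⁻⁵ / 1.76×10⁻⁴ = 5.60×10⁻¹¹ F.
C = (1/C₁ + 1/C₂)⁻¹ = 2.88×10⁻¹² F.
Q = CV = 2.88×10⁻¹² × 13.6 = 3.92×10⁻¹¹ C.

39.2 pC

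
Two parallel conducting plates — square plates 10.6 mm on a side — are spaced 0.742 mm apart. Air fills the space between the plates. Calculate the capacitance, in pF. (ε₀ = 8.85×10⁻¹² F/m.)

C ≈ 1.34 pF

A = (10.6 mm)² = 1.12×10⁻⁴ m².
C = ε₀A/d = 8.85×10⁻¹² × 1.12×10⁻⁴ / 7.42×10⁻⁴ = 1.34×10⁻¹² F.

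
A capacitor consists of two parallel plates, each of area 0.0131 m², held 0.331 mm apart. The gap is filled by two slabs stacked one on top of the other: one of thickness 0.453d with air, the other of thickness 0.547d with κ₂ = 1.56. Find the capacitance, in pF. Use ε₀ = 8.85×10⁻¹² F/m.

Stacked slabs ⇒ two capacitors in series, each with the full plate area.
C₁ = κ₁ε₀A/d₁ = 1.00 × 8.85×10⁻¹² × 1.31×10⁻² / 1.50×10⁻⁴ = 7.73×10⁻¹⁰ F.
C₂ = κ₂ε₀A/d₂ = 1.56 × 8.85×10⁻¹² × 1.31×10⁻² / 1.81×10⁻⁴ = 9.99×10⁻¹⁰ F.
C = (1/C₁ + 1/C₂)⁻¹ = 4.36×10⁻¹⁰ F.

436 pF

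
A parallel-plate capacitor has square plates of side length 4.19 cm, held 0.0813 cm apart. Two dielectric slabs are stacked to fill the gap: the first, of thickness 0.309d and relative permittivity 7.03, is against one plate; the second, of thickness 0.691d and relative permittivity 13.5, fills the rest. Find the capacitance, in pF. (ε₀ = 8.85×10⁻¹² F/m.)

C ≈ 201 pF

A = (4.19 cm)² = 1.76×10⁻³ m².
Stacked slabs ⇒ two capacitors in series, each with the full plate area.
C₁ = κ₁ε₀A/d₁ = 7.03 × 8.85×10⁻¹² × 1.76×10⁻³ / 2.51×10⁻⁴ = 4.35×10⁻¹⁰ F.
C₂ = κ₂ε₀A/d₂ = 13.5 × 8.85×10⁻¹² × 1.76×10⁻³ / 5.62×10⁻⁴ = 3.73×10⁻¹⁰ F.
C = (1/C₁ + 1/C₂)⁻¹ = 2.01×10⁻¹⁰ F.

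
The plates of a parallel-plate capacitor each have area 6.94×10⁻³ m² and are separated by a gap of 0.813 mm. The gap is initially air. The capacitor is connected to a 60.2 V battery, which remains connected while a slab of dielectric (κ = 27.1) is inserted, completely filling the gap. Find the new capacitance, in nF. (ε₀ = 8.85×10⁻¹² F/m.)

Initially C₁ = ε₀A/d = 8.85×10⁻¹² × 6.94×10⁻³ / 8.13×10⁻⁴ = 7.55×10⁻¹¹ F.
C = κε₀A/d scales with κ, so C₂/C₁ = κ = 27.1.
C₂ = 27.1 × 7.55×10⁻¹¹ = 2.05×10⁻⁹ F.

C ≈ 2.05 nF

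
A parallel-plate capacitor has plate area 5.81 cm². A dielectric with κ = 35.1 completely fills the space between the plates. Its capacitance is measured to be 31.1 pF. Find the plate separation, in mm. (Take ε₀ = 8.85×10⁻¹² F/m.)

A = 5.81 cm² = 5.81×10⁻⁴ m².
d = κε₀A/C = 35.1 × 8.85×10⁻¹² × 5.81×10⁻⁴ / 3.11×10⁻¹¹ = 5.80×10⁻³ m.

d ≈ 5.80 mm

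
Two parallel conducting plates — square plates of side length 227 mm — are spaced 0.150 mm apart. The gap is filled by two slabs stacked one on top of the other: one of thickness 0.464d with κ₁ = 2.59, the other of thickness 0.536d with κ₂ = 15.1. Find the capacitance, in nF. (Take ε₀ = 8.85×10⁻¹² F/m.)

C ≈ 14.2 nF

A = (227 mm)² = 5.15×10⁻² m².
Stacked slabs ⇒ two capacitors in series, each with the full plate area.
C₁ = κ₁ε₀A/d₁ = 2.59 × 8.85×10⁻¹² × 5.15×10⁻² / 6.96×10⁻⁵ = 1.70×10⁻⁸ F.
C₂ = κ₂ε₀A/d₂ = 15.1 × 8.85×10⁻¹² × 5.15×10⁻² / 8.04×10⁻⁵ = 8.56×10⁻⁸ F.
C = (1/C₁ + 1/C₂)⁻¹ = 1.42×10⁻⁸ F.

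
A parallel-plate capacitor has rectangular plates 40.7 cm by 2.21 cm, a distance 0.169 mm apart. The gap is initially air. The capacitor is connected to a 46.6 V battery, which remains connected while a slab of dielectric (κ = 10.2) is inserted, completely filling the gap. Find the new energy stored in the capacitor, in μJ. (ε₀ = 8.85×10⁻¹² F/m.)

5.22 μJ

A = 40.7 × 2.21 cm² = 8.99×10⁻³ m².
Initially C₁ = ε₀A/d = 8.85×10⁻¹² × 8.99×10⁻³ / 1.69×10⁻⁴ = 4.71×10⁻¹⁰ F.
U₁ = 5.11×10⁻⁷ J.
Battery connected ⇒ V is held fixed. C₂ = 10.2 C₁ and U = ½CV², so U₂/U₁ = C₂/C₁ = 10.2.
U₂ = 10.2 × 5.11×10⁻⁷ = 5.22×10⁻⁶ J.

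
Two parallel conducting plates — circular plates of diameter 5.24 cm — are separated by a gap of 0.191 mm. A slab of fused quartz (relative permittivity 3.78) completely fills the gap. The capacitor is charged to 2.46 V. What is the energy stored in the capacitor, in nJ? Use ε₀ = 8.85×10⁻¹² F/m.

1.14 nJ

A = π(5.24/2 cm)² = 2.16×10⁻³ m².
C = κε₀A/d = 3.78 × 8.85×10⁻¹² × 2.16×10⁻³ / 1.91×10⁻⁴ = 3.78×10⁻¹⁰ F.
U = ½CV² = ½ × 3.78×10⁻¹⁰ × (2.46)² = 1.14×10⁻⁹ J.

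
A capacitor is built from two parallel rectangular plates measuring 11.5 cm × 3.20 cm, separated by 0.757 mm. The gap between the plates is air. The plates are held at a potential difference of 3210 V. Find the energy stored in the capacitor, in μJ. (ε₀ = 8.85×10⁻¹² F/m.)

A = 11.5 × 3.20 cm² = 3.68×10⁻³ m².
C = ε₀A/d = 8.85×10⁻¹² × 3.68×10⁻³ / 7.57×10⁻⁴ = 4.30×10⁻¹¹ F.
U = ½CV² = ½ × 4.30×10⁻¹¹ × (3210)² = 2.22×10⁻⁴ J.

222 μJ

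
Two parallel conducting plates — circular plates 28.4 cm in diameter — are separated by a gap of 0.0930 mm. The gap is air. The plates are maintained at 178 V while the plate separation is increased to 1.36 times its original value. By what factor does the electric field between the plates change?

0.735

Battery connected ⇒ V is held fixed.
E = V/d, so E₂/E₁ = d₁/d₂ = 0.735.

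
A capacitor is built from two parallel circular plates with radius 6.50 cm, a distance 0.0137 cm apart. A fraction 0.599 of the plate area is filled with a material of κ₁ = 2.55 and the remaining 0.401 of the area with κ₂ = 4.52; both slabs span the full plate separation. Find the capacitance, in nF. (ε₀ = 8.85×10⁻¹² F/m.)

2.86 nF

A = π(6.50 cm)² = 1.33×10⁻² m².
Side-by-side slabs ⇒ two capacitors in parallel, each spanning the full gap.
C₁ = κ₁ε₀A₁/d = 2.55 × 8.85×10⁻¹² × 7.95×10⁻³ / 1.37×10⁻⁴ = 1.31×10⁻⁹ F.
C₂ = κ₂ε₀A₂/d = 4.52 × 8.85×10⁻¹² × 5.32×10⁻³ / 1.37×10⁻⁴ = 1.55×10⁻⁹ F.
C = C₁ + C₂ = 2.86×10⁻⁹ F.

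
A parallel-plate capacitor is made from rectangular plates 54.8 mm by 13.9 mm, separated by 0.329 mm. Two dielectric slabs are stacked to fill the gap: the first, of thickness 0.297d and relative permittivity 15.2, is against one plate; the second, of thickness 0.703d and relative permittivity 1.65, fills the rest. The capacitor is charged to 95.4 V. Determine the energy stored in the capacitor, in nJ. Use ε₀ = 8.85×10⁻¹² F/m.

A = 54.8 × 13.9 mm² = 7.62×10⁻⁴ m².
Stacked slabs ⇒ two capacitors in series, each with the full plate area.
C₁ = κ₁ε₀A/d₁ = 15.2 × 8.85×10⁻¹² × 7.62×10⁻⁴ / 9.77×10⁻⁵ = 1.05×10⁻⁹ F.
C₂ = κ₂ε₀A/d₂ = 1.65 × 8.85×10⁻¹² × 7.62×10⁻⁴ / 2.31×10⁻⁴ = 4.81×10⁻¹¹ F.
C = (1/C₁ + 1/C₂)⁻¹ = 4.60×10⁻¹¹ F.
U = ½CV² = ½ × 4.60×10⁻¹¹ × (95.4)² = 2.09×10⁻⁷ J.

U ≈ 209 nJ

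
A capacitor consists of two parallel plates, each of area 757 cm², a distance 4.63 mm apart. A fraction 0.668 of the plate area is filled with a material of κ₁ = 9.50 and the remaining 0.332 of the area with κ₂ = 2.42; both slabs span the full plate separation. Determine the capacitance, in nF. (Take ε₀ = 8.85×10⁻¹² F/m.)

A = 757 cm² = 7.57×10⁻² m².
Side-by-side slabs ⇒ two capacitors in parallel, each spanning the full gap.
C₁ = κ₁ε₀A₁/d = 9.50 × 8.85×10⁻¹² × 5.06×10⁻² / 4.63×10⁻³ = 9.18×10⁻¹⁰ F.
C₂ = κ₂ε₀A₂/d = 2.42 × 8.85×10⁻¹² × 2.51×10⁻² / 4.63×10⁻³ = 1.16×10⁻¹⁰ F.
C = C₁ + C₂ = 1.03×10⁻⁹ F.

C ≈ 1.03 nF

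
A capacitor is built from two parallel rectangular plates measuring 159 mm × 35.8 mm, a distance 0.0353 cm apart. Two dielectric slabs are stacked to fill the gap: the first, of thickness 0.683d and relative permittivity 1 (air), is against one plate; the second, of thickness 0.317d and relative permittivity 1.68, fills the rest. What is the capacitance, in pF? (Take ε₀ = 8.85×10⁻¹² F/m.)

A = 159 × 35.8 mm² = 5.69×10⁻³ m².
Stacked slabs ⇒ two capacitors in series, each with the full plate area.
C₁ = κ₁ε₀A/d₁ = 1.00 × 8.85×10⁻¹² × 5.69×10⁻³ / 2.41×10⁻⁴ = 2.09×10⁻¹⁰ F.
C₂ = κ₂ε₀A/d₂ = 1.68 × 8.85×10⁻¹² × 5.69×10⁻³ / 1.12×10⁻⁴ = 7.56×10⁻¹⁰ F.
C = (1/C₁ + 1/C₂)⁻¹ = 1.64×10⁻¹⁰ F.

C ≈ 164 pF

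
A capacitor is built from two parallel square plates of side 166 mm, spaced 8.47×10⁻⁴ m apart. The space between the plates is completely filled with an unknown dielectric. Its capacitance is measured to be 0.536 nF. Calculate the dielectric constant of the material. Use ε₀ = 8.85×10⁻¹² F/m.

A = (166 mm)² = 2.76×10⁻² m².
κ = Cd/(ε₀A) = 5.36×10⁻¹⁰ × 8.47×10⁻⁴ / (8.85×10⁻¹² × 2.76×10⁻²) = 1.86.

κ ≈ 1.86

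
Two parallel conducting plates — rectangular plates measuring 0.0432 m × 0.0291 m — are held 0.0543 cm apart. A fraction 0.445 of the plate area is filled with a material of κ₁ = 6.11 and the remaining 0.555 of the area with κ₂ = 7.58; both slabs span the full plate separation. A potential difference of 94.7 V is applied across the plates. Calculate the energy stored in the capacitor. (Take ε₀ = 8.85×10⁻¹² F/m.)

0.636 μJ

A = 0.0432 × 0.0291 m² = 1.26×10⁻³ m².
Side-by-side slabs ⇒ two capacitors in parallel, each spanning the full gap.
C₁ = κ₁ε₀A₁/d = 6.11 × 8.85×10⁻¹² × 5.59×10⁻⁴ / 5.43×10⁻⁴ = 5.57×10⁻¹¹ F.
C₂ = κ₂ε₀A₂/d = 7.58 × 8.85×10⁻¹² × 6.98×10⁻⁴ / 5.43×10⁻⁴ = 8.62×10⁻¹¹ F.
C = C₁ + C₂ = 1.42×10⁻¹⁰ F.
U = ½CV² = ½ × 1.42×10⁻¹⁰ × (94.7)² = 6.36×10⁻⁷ J.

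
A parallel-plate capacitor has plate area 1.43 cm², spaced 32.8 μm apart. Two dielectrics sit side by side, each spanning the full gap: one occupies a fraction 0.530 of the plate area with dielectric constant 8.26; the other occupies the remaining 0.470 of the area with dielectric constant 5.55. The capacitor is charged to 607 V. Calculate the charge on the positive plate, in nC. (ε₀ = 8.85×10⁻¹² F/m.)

164 nC

A = 1.43 cm² = 1.43×10⁻⁴ m².
Side-by-side slabs ⇒ two capacitors in parallel, each spanning the full gap.
C₁ = κ₁ε₀A₁/d = 8.26 × 8.85×10⁻¹² × 7.58×10⁻⁵ / 3.28×10⁻⁵ = 1.69×10⁻¹⁰ F.
C₂ = κ₂ε₀A₂/d = 5.55 × 8.85×10⁻¹² × 6.72×10⁻⁵ / 3.28×10⁻⁵ = 1.01×10⁻¹⁰ F.
C = C₁ + C₂ = 2.70×10⁻¹⁰ F.
Q = CV = 2.70×10⁻¹⁰ × 607 = 1.64×10⁻⁷ C.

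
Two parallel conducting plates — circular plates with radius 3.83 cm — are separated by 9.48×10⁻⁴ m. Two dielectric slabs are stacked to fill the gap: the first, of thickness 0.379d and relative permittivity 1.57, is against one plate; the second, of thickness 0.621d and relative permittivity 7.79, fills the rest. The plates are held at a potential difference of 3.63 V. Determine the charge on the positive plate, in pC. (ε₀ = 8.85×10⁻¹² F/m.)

486 pC

A = π(3.83 cm)² = 4.61×10⁻³ m².
Stacked slabs ⇒ two capacitors in series, each with the full plate area.
C₁ = κ₁ε₀A/d₁ = 1.57 × 8.85×10⁻¹² × 4.61×10⁻³ / 3.59×10⁻⁴ = 1.78×10⁻¹⁰ F.
C₂ = κ₂ε₀A/d₂ = 7.79 × 8.85×10⁻¹² × 4.61×10⁻³ / 5.89×10⁻⁴ = 5.40×10⁻¹⁰ F.
C = (1/C₁ + 1/C₂)⁻¹ = 1.34×10⁻¹⁰ F.
Q = CV = 1.34×10⁻¹⁰ × 3.63 = 4.86×10⁻¹⁰ C.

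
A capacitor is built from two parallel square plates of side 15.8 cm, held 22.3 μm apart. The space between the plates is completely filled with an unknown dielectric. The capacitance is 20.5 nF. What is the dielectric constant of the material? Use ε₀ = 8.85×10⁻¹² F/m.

κ ≈ 2.07

A = (15.8 cm)² = 2.50×10⁻² m².
κ = Cd/(ε₀A) = 2.05×10⁻⁸ × 2.23×10⁻⁵ / (8.85×10⁻¹² × 2.50×10⁻²) = 2.07.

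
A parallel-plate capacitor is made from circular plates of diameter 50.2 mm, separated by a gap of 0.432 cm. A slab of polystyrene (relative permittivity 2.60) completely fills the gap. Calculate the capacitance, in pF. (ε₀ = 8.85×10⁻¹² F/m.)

A = π(50.2/2 mm)² = 1.98×10⁻³ m².
C = κε₀A/d = 2.60 × 8.85×10⁻¹² × 1.98×10⁻³ / 4.32×10⁻³ = 1.05×10⁻¹¹ F.

10.5 pF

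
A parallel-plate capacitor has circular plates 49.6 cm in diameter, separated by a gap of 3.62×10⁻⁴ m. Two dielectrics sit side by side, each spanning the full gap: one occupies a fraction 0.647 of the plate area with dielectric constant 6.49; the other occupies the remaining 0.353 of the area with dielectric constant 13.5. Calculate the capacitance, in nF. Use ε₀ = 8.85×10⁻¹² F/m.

C ≈ 42.3 nF

A = π(49.6/2 cm)² = 0.193 m².
Side-by-side slabs ⇒ two capacitors in parallel, each spanning the full gap.
C₁ = κ₁ε₀A₁/d = 6.49 × 8.85×10⁻¹² × 0.125 / 3.62×10⁻⁴ = 1.98×10⁻⁸ F.
C₂ = κ₂ε₀A₂/d = 13.5 × 8.85×10⁻¹² × 6.82×10⁻² / 3.62×10⁻⁴ = 2.25×10⁻⁸ F.
C = C₁ + C₂ = 4.23×10⁻⁸ F.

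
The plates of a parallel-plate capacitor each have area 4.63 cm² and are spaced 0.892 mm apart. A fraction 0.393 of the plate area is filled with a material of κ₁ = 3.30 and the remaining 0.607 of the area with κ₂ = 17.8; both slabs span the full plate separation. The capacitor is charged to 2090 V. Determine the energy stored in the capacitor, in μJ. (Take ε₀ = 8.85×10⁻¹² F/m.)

A = 4.63 cm² = 4.63×10⁻⁴ m².
Side-by-side slabs ⇒ two capacitors in parallel, each spanning the full gap.
C₁ = κ₁ε₀A₁/d = 3.30 × 8.85×10⁻¹² × 1.82×10⁻⁴ / 8.92×10⁻⁴ = 5.96×10⁻¹² F.
C₂ = κ₂ε₀A₂/d = 17.8 × 8.85×10⁻¹² × 2.81×10⁻⁴ / 8.92×10⁻⁴ = 4.96×10⁻¹¹ F.
C = C₁ + C₂ = 5.56×10⁻¹¹ F.
U = ½CV² = ½ × 5.56×10⁻¹¹ × (2090)² = 1.21×10⁻⁴ J.

U ≈ 121 μJ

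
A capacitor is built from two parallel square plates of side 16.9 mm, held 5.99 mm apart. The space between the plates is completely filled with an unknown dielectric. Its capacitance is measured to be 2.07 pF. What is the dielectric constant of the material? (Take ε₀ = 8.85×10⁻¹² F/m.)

A = (16.9 mm)² = 2.86×10⁻⁴ m².
κ = Cd/(ε₀A) = 2.07×10⁻¹² × 5.99×10⁻³ / (8.85×10⁻¹² × 2.86×10⁻⁴) = 4.91.

κ ≈ 4.91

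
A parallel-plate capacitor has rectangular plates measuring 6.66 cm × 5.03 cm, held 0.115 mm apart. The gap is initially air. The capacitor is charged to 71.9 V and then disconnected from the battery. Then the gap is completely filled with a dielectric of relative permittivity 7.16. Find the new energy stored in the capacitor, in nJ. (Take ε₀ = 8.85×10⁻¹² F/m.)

A = 6.66 × 5.03 cm² = 3.35×10⁻³ m².
Initially C₁ = ε₀A/d = 8.85×10⁻¹² × 3.35×10⁻³ / 1.15×10⁻⁴ = 2.58×10⁻¹⁰ F.
U₁ = 6.66×10⁻⁷ J.
Isolated ⇒ Q is held fixed. C₂ = 7.16 C₁ and U = Q²/(2C), so U₂/U₁ = C₁/C₂ = 0.140.
U₂ = 0.140 × 6.66×10⁻⁷ = 9.31×10⁻⁸ J.

U ≈ 93.1 nJ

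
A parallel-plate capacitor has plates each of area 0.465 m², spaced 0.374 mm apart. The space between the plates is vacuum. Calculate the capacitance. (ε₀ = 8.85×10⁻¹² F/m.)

C ≈ 11.0 nF

C = ε₀A/d = 8.85×10⁻¹² × 0.465 / 3.74×10⁻⁴ = 1.10×10⁻⁸ F.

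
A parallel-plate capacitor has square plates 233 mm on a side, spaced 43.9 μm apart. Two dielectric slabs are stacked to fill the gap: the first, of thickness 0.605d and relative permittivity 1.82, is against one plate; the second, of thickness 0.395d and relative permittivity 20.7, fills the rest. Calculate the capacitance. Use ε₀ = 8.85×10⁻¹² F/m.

A = (233 mm)² = 5.43×10⁻² m².
Stacked slabs ⇒ two capacitors in series, each with the full plate area.
C₁ = κ₁ε₀A/d₁ = 1.82 × 8.85×10⁻¹² × 5.43×10⁻² / 2.66×10⁻⁵ = 3.29×10⁻⁸ F.
C₂ = κ₂ε₀A/d₂ = 20.7 × 8.85×10⁻¹² × 5.43×10⁻² / 1.73×10⁻⁵ = 5.74×10⁻⁷ F.
C = (1/C₁ + 1/C₂)⁻¹ = 3.11×10⁻⁸ F.

31.1 nF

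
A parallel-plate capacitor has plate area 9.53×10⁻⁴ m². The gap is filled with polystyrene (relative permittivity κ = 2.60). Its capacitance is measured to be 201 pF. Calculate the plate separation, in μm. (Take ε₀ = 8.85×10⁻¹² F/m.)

109 μm

d = κε₀A/C = 2.60 × 8.85×10⁻¹² × 9.53×10⁻⁴ / 2.01×10⁻¹⁰ = 1.09×10⁻⁴ m.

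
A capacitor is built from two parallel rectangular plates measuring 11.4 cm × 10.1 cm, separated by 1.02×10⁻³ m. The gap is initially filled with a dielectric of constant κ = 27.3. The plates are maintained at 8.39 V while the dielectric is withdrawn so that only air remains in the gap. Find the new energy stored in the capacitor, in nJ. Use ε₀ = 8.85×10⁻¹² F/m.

U ≈ 3.52 nJ

A = 11.4 × 10.1 cm² = 1.15×10⁻² m².
Initially C₁ = κε₀A/d = 27.3 × 8.85×10⁻¹² × 1.15×10⁻² / 1.02×10⁻³ = 2.73×10⁻⁹ F.
U₁ = 9.60×10⁻⁸ J.
Battery connected ⇒ V is held fixed. C₂ = 0.0366 C₁ and U = ½CV², so U₂/U₁ = C₂/C₁ = 0.0366.
U₂ = 0.0366 × 9.60×10⁻⁸ = 3.52×10⁻⁹ J.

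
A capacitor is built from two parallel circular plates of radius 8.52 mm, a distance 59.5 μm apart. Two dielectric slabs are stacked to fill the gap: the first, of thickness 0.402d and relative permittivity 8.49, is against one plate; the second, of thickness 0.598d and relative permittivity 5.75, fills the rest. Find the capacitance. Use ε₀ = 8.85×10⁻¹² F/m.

224 pF

A = π(8.52 mm)² = 2.28×10⁻⁴ m².
Stacked slabs ⇒ two capacitors in series, each with the full plate area.
C₁ = κ₁ε₀A/d₁ = 8.49 × 8.85×10⁻¹² × 2.28×10⁻⁴ / 2.39×10⁻⁵ = 7.16×10⁻¹⁰ F.
C₂ = κ₂ε₀A/d₂ = 5.75 × 8.85×10⁻¹² × 2.28×10⁻⁴ / 3.56×10⁻⁵ = 3.26×10⁻¹⁰ F.
C = (1/C₁ + 1/C₂)⁻¹ = 2.24×10⁻¹⁰ F.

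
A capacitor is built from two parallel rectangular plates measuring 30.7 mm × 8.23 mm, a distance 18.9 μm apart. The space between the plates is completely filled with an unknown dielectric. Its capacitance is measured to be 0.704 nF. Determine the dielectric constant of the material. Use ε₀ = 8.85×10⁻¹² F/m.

κ ≈ 5.95

A = 30.7 × 8.23 mm² = 2.53×10⁻⁴ m².
κ = Cd/(ε₀A) = 7.04×10⁻¹⁰ × 1.89×10⁻⁵ / (8.85×10⁻¹² × 2.53×10⁻⁴) = 5.95.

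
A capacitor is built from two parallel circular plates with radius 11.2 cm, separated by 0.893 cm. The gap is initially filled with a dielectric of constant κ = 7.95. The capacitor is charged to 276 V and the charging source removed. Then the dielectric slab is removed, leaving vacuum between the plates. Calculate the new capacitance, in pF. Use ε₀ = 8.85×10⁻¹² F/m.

39.1 pF

A = π(11.2 cm)² = 3.94×10⁻² m².
Initially C₁ = κε₀A/d = 7.95 × 8.85×10⁻¹² × 3.94×10⁻² / 8.93×10⁻³ = 3.10×10⁻¹⁰ F.
C = κε₀A/d scales with κ, so C₂/C₁ = 1/κ = 1/7.95 = 0.126.
C₂ = 0.126 × 3.10×10⁻¹⁰ = 3.91×10⁻¹¹ F.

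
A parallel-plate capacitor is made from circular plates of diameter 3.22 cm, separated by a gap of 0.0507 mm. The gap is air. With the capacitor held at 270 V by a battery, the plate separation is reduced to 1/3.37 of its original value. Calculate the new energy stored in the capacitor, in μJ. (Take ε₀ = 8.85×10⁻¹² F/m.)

U ≈ 17.5 μJ

A = π(3.22/2 cm)² = 8.14×10⁻⁴ m².
Initially C₁ = ε₀A/d = 8.85×10⁻¹² × 8.14×10⁻⁴ / 5.07×10⁻⁵ = 1.42×10⁻¹⁰ F.
U₁ = 5.18×10⁻⁶ J.
Battery connected ⇒ V is held fixed. C₂ = 3.37 C₁ and U = ½CV², so U₂/U₁ = C₂/C₁ = 3.37.
U₂ = 3.37 × 5.18×10⁻⁶ = 1.75×10⁻⁵ J.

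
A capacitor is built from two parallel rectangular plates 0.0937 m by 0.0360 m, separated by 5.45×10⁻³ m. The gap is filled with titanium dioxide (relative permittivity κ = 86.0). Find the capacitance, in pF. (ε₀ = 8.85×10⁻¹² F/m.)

471 pF

A = 0.0937 × 0.0360 m² = 3.37×10⁻³ m².
C = κε₀A/d = 86.0 × 8.85×10⁻¹² × 3.37×10⁻³ / 5.45×10⁻³ = 4.71×10⁻¹⁰ F.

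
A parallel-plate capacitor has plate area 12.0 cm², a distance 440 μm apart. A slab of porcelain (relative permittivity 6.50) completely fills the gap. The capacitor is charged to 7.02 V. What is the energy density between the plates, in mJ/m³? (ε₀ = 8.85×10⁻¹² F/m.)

E = V/d = 7.02 / 4.40×10⁻⁴ = 1.60×10⁴ V/m.
u = ½κε₀E² = ½ × 6.50 × 8.85×10⁻¹² × (1.60×10⁴)² = 7.32×10⁻³ J/m³.

u ≈ 7.32 mJ/m³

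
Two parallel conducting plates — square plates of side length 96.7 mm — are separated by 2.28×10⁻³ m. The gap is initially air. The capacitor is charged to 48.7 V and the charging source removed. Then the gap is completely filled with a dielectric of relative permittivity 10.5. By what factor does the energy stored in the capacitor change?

Isolated ⇒ Q is held fixed.
C₂ = 10.5 C₁ and U = Q²/(2C), so U₂/U₁ = C₁/C₂ = 0.0952.

U₂/U₁ ≈ 0.0952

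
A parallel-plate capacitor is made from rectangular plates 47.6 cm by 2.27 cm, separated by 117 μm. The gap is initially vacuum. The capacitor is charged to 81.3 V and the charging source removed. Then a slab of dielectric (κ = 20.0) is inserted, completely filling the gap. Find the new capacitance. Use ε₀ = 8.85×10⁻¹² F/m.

A = 47.6 × 2.27 cm² = 1.08×10⁻² m².
Initially C₁ = ε₀A/d = 8.85×10⁻¹² × 1.08×10⁻² / 1.17×10⁻⁴ = 8.17×10⁻¹⁰ F.
C = κε₀A/d scales with κ, so C₂/C₁ = κ = 20.0.
C₂ = 20.0 × 8.17×10⁻¹⁰ = 1.63×10⁻⁸ F.

C ≈ 16.3 nF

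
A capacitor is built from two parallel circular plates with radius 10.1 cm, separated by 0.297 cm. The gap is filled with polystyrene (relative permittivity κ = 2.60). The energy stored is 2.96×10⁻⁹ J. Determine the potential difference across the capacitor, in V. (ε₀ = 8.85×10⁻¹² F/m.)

A = π(10.1 cm)² = 3.20×10⁻² m².
C = κε₀A/d = 2.60 × 8.85×10⁻¹² × 3.20×10⁻² / 2.97×10⁻³ = 2.48×10⁻¹⁰ F.
V = √(2U/C) = √(2 × 2.96×10⁻⁹ / 2.48×10⁻¹⁰) = 4.88 V.

4.88 V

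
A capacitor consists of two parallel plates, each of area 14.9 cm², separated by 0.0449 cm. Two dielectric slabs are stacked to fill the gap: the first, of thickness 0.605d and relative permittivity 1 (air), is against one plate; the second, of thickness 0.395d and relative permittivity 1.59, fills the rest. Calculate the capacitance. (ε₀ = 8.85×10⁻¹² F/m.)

A = 14.9 cm² = 1.49×10⁻³ m².
Stacked slabs ⇒ two capacitors in series, each with the full plate area.
C₁ = κ₁ε₀A/d₁ = 1.00 × 8.85×10⁻¹² × 1.49×10⁻³ / 2.72×10⁻⁴ = 4.85×10⁻¹¹ F.
C₂ = κ₂ε₀A/d₂ = 1.59 × 8.85×10⁻¹² × 1.49×10⁻³ / 1.77×10⁻⁴ = 1.18×10⁻¹⁰ F.
C = (1/C₁ + 1/C₂)⁻¹ = 3.44×10⁻¹¹ F.

34.4 pF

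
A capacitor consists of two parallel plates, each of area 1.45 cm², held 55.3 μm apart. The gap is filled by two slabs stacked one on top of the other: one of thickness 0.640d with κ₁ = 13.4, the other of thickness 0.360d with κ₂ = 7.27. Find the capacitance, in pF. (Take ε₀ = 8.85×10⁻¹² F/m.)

239 pF

A = 1.45 cm² = 1.45×10⁻⁴ m².
Stacked slabs ⇒ two capacitors in series, each with the full plate area.
C₁ = κ₁ε₀A/d₁ = 13.4 × 8.85×10⁻¹² × 1.45×10⁻⁴ / 3.54×10⁻⁵ = 4.86×10⁻¹⁰ F.
C₂ = κ₂ε₀A/d₂ = 7.27 × 8.85×10⁻¹² × 1.45×10⁻⁴ / 1.99×10⁻⁵ = 4.69×10⁻¹⁰ F.
C = (1/C₁ + 1/C₂)⁻¹ = 2.39×10⁻¹⁰ F.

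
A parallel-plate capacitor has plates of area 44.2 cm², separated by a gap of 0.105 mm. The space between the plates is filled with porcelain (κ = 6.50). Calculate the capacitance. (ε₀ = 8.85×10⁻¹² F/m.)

2.42 nF

A = 44.2 cm² = 4.42×10⁻³ m².
C = κε₀A/d = 6.50 × 8.85×10⁻¹² × 4.42×10⁻³ / 1.05×10⁻⁴ = 2.42×10⁻⁹ F.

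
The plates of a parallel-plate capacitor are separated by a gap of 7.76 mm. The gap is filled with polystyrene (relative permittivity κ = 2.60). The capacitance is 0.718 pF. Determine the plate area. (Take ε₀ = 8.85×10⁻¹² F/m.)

A = Cd/(κε₀) = 7.18×10⁻¹³ × 7.76×10⁻³ / (2.60 × 8.85×10⁻¹²) = 2.42×10⁻⁴ m².

2.42 cm²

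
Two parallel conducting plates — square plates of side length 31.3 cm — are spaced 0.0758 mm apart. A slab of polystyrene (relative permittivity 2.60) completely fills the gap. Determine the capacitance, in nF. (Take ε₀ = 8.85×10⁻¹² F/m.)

C ≈ 29.7 nF

A = (31.3 cm)² = 9.80×10⁻² m².
C = κε₀A/d = 2.60 × 8.85×10⁻¹² × 9.80×10⁻² / 7.58×10⁻⁵ = 2.97×10⁻⁸ F.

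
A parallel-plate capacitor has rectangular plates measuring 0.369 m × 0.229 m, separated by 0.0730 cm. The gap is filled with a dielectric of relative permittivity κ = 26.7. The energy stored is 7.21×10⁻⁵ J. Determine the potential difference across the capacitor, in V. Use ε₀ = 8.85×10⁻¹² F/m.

V ≈ 72.6 V

A = 0.369 × 0.229 m² = 8.45×10⁻² m².
C = κε₀A/d = 26.7 × 8.85×10⁻¹² × 8.45×10⁻² / 7.30×10⁻⁴ = 2.74×10⁻⁸ F.
V = √(2U/C) = √(2 × 7.21×10⁻⁵ / 2.74×10⁻⁸) = 72.6 V.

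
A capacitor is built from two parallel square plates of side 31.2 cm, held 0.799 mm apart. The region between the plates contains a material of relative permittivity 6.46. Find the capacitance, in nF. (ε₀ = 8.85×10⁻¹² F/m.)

A = (31.2 cm)² = 9.73×10⁻² m².
C = κε₀A/d = 6.46 × 8.85×10⁻¹² × 9.73×10⁻² / 7.99×10⁻⁴ = 6.97×10⁻⁹ F.

C ≈ 6.97 nF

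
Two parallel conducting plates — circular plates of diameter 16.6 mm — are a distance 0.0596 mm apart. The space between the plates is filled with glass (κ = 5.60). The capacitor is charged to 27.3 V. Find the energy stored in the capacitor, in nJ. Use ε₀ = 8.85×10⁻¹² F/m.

A = π(16.6/2 mm)² = 2.16×10⁻⁴ m².
C = κε₀A/d = 5.60 × 8.85×10⁻¹² × 2.16×10⁻⁴ / 5.96×10⁻⁵ = 1.80×10⁻¹⁰ F.
U = ½CV² = ½ × 1.80×10⁻¹⁰ × (27.3)² = 6.71×10⁻⁸ J.

67.1 nJ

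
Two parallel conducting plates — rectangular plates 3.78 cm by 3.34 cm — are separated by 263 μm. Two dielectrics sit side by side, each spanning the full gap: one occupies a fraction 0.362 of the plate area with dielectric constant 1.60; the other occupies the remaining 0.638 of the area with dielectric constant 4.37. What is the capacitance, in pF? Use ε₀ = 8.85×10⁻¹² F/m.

A = 3.78 × 3.34 cm² = 1.26×10⁻³ m².
Side-by-side slabs ⇒ two capacitors in parallel, each spanning the full gap.
C₁ = κ₁ε₀A₁/d = 1.60 × 8.85×10⁻¹² × 4.57×10⁻⁴ / 2.63×10⁻⁴ = 2.46×10⁻¹¹ F.
C₂ = κ₂ε₀A₂/d = 4.37 × 8.85×10⁻¹² × 8.05×10⁻⁴ / 2.63×10⁻⁴ = 1.18×10⁻¹⁰ F.
C = C₁ + C₂ = 1.43×10⁻¹⁰ F.

143 pF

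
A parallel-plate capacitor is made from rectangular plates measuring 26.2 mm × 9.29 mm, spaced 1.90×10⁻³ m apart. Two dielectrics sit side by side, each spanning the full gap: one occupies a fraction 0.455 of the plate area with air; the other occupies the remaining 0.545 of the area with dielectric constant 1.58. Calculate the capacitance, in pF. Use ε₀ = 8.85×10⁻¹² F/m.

C ≈ 1.49 pF

A = 26.2 × 9.29 mm² = 2.43×10⁻⁴ m².
Side-by-side slabs ⇒ two capacitors in parallel, each spanning the full gap.
C₁ = κ₁ε₀A₁/d = 1.00 × 8.85×10⁻¹² × 1.11×10⁻⁴ / 1.90×10⁻³ = 5.16×10⁻¹³ F.
C₂ = κ₂ε₀A₂/d = 1.58 × 8.85×10⁻¹² × 1.33×10⁻⁴ / 1.90×10⁻³ = 9.76×10⁻¹³ F.
C = C₁ + C₂ = 1.49×10⁻¹² F.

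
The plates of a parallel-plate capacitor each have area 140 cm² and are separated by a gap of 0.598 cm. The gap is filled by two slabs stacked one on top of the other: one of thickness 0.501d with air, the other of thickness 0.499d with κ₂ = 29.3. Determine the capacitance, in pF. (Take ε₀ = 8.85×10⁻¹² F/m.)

A = 140 cm² = 1.40×10⁻² m².
Stacked slabs ⇒ two capacitors in series, each with the full plate area.
C₁ = κ₁ε₀A/d₁ = 1.00 × 8.85×10⁻¹² × 1.40×10⁻² / 3.00×10⁻³ = 4.14×10⁻¹¹ F.
C₂ = κ₂ε₀A/d₂ = 29.3 × 8.85×10⁻¹² × 1.40×10⁻² / 2.98×10⁻³ = 1.22×10⁻⁹ F.
C = (1/C₁ + 1/C₂)⁻¹ = 4.00×10⁻¹¹ F.

C ≈ 40.0 pF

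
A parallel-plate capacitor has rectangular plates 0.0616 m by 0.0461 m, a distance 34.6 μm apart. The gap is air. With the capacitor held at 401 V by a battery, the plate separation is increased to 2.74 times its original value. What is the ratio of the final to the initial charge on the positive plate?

Q₂/Q₁ ≈ 0.365

Battery connected ⇒ V is held fixed.
C₂ = 0.365 C₁ and Q = CV, so Q₂/Q₁ = C₂/C₁ = 0.365.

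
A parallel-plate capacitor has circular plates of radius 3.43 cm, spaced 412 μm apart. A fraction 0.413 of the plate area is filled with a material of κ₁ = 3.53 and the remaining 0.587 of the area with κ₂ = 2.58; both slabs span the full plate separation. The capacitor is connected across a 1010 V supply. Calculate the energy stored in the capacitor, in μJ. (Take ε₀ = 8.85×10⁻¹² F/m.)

120 μJ

A = π(3.43 cm)² = 3.70×10⁻³ m².
Side-by-side slabs ⇒ two capacitors in parallel, each spanning the full gap.
C₁ = κ₁ε₀A₁/d = 3.53 × 8.85×10⁻¹² × 1.53×10⁻³ / 4.12×10⁻⁴ = 1.16×10⁻¹⁰ F.
C₂ = κ₂ε₀A₂/d = 2.58 × 8.85×10⁻¹² × 2.17×10⁻³ / 4.12×10⁻⁴ = 1.20×10⁻¹⁰ F.
C = C₁ + C₂ = 2.36×10⁻¹⁰ F.
U = ½CV² = ½ × 2.36×10⁻¹⁰ × (1010)² = 1.20×10⁻⁴ J.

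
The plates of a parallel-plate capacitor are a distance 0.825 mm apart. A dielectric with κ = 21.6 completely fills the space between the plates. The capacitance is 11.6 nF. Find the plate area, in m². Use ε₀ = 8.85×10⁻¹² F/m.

0.0501 m²

A = Cd/(κε₀) = 1.16×10⁻⁸ × 8.25×10⁻⁴ / (21.6 × 8.85×10⁻¹²) = 5.01×10⁻² m².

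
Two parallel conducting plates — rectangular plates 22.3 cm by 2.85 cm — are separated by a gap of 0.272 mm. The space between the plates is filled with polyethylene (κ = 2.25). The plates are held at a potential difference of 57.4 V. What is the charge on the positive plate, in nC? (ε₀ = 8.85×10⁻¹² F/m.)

A = 22.3 × 2.85 cm² = 6.36×10⁻³ m².
C = κε₀A/d = 2.25 × 8.85×10⁻¹² × 6.36×10⁻³ / 2.72×10⁻⁴ = 4.65×10⁻¹⁰ F.
Q = CV = 4.65×10⁻¹⁰ × 57.4 = 2.67×10⁻⁸ C.

26.7 nC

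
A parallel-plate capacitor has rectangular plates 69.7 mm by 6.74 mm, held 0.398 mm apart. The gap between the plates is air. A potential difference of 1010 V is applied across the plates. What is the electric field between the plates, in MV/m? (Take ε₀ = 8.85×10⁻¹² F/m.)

E ≈ 2.54 MV/m

E = V/d = 1010 / 3.98×10⁻⁴ = 2.54×10⁶ V/m.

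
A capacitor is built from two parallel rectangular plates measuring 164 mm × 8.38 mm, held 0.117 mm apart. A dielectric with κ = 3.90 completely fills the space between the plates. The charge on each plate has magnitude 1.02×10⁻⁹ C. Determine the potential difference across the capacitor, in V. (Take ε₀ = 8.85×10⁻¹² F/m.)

A = 164 × 8.38 mm² = 1.37×10⁻³ m².
C = κε₀A/d = 3.90 × 8.85×10⁻¹² × 1.37×10⁻³ / 1.17×10⁻⁴ = 4.05×10⁻¹⁰ F.
V = Q/C = 1.02×10⁻⁹ / 4.05×10⁻¹⁰ = 2.52 V.

2.52 V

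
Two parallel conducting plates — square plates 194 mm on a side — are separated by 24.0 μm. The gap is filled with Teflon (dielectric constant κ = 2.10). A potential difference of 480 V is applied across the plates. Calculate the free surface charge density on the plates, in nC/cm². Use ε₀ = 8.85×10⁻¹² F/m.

A = (194 mm)² = 3.76×10⁻² m².
C = κε₀A/d = 2.10 × 8.85×10⁻¹² × 3.76×10⁻² / 2.40×10⁻⁵ = 2.91×10⁻⁸ F.
σ = Q/A = CV/A = 2.91×10⁻⁸ × 480 / 3.76×10⁻² = 3.72×10⁻⁴ C/m².

37.2 nC/cm²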